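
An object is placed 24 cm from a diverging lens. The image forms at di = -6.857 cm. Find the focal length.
1/f = 1/do + 1/di → f = -9.6 cm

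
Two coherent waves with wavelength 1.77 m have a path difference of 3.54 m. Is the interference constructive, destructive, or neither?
constructive — path difference = 2λ, a whole number of wavelengths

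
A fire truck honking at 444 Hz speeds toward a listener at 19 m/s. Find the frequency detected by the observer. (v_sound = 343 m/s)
f_obs = f·v/(v − v_s) = 470 Hz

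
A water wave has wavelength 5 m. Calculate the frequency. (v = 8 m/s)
f = v/λ = 1.6 Hz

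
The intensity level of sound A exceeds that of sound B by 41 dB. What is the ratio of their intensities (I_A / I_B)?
I_A/I_B = 10^(Δβ/10) = 12590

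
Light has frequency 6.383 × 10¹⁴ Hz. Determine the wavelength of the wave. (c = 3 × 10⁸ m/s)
λ = c/f = 470 nm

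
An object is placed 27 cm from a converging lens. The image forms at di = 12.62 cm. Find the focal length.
1/f = 1/do + 1/di → f = 8.6 cm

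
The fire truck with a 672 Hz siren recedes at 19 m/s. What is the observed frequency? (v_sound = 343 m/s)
f_obs = f·v/(v + v_s) = 636.7 Hz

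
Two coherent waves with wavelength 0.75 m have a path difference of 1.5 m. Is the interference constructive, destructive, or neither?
constructive — path difference = 2λ, a whole number of wavelengths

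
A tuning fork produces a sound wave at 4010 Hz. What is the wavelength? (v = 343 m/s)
λ = v/f = 0.08554 m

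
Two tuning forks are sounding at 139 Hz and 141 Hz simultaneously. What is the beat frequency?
2 Hz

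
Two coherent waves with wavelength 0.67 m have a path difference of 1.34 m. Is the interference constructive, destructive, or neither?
constructive — path difference = 2λ, a whole number of wavelengths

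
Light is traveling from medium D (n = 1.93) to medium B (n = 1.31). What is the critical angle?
θc = arcsin(n₂/n₁) = 42.75°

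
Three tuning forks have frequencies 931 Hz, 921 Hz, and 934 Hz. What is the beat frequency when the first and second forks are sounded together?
10 Hz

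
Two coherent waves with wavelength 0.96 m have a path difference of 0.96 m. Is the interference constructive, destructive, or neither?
constructive — path difference = 1λ, a whole number of wavelengths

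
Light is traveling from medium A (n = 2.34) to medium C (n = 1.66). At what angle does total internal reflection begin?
θc = arcsin(n₂/n₁) = 45.19°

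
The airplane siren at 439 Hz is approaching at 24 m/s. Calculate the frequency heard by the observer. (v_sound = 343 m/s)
f_obs = f·v/(v − v_s) = 472 Hz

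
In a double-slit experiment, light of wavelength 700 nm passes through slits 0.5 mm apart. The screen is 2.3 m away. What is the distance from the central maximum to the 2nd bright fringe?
y = mλL/d = 6.44 mm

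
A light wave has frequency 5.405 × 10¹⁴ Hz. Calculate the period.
T = 1/f = 1.850 × 10⁻¹⁵ s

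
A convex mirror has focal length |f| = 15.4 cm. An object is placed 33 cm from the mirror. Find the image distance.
f = −15.4 cm (convex); 1/di = 1/f − 1/do → di = -10.5 cm (virtual image, behind mirror)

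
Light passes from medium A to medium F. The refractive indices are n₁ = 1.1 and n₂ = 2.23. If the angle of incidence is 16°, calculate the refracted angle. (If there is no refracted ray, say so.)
sin θ₂ = (n₁/n₂)·sin θ₁ = 0.136 → θ₂ = 7.814°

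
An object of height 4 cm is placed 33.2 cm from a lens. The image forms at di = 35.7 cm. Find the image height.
hi = (-di/do) × ho = -4.301 cm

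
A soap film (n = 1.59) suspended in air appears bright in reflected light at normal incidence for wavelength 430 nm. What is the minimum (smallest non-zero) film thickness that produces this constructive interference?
2nt = (m − ½)λ with m = 1 → t = (m − ½)λ/(2n) = 67.61 nm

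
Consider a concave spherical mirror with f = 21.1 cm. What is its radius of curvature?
R = 2|f| = 42.2 cm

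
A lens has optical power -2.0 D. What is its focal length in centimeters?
f = 1/P = -50 cm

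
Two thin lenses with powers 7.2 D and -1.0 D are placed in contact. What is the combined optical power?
P_total = P₁ + P₂ = 6.2 D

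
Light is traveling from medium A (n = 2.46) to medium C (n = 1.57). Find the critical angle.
θc = arcsin(n₂/n₁) = 39.66°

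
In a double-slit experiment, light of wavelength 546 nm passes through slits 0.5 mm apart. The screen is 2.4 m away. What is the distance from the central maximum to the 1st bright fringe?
y = mλL/d = 2.621 mm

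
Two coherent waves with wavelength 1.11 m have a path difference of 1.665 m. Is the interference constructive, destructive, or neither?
destructive — path difference = 1.5λ, an odd multiple of λ/2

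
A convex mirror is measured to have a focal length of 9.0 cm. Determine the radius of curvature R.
R = 2|f| = 18 cm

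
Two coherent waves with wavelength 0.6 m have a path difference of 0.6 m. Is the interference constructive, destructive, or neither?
constructive — path difference = 1λ, a whole number of wavelengths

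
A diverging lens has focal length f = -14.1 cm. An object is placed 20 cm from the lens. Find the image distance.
1/di = 1/f − 1/do → di = -8.27 cm (virtual image)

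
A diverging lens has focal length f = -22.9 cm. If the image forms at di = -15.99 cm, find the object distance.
1/do = 1/f − 1/di → do = 52.99 cm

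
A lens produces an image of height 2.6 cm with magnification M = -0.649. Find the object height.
ho = |hi|/|M| = 4.006 cm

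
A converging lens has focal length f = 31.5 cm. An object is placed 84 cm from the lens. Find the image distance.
1/di = 1/f − 1/do → di = 50.4 cm (real image)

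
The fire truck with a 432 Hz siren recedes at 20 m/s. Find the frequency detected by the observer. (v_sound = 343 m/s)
f_obs = f·v/(v + v_s) = 408.2 Hz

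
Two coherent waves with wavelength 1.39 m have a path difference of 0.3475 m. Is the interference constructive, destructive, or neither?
neither (partial) — path difference = 0.25λ, neither a whole number of wavelengths nor an odd multiple of λ/2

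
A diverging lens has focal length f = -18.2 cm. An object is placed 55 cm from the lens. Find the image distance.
1/di = 1/f − 1/do → di = -13.67 cm (virtual image)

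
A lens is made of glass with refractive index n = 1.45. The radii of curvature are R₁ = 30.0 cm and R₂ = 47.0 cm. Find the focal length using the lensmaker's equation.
1/f = (n − 1)(1/R₁ − 1/R₂) → f = 184.3 cm (converging lens)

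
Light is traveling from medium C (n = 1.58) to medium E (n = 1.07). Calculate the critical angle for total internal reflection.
θc = arcsin(n₂/n₁) = 42.63°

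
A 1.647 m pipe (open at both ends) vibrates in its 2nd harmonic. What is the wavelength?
λₙ = 2L/n = 1.647 m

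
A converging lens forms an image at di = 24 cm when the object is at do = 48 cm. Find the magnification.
M = −di/do = -0.5 (inverted image)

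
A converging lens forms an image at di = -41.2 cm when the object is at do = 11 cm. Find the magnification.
M = −di/do = 3.745 (upright image)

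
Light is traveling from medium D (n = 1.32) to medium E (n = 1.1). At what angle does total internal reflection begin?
θc = arcsin(n₂/n₁) = 56.44°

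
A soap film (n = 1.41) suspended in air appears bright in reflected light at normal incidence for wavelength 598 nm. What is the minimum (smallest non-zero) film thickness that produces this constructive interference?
2nt = (m − ½)λ with m = 1 → t = (m − ½)λ/(2n) = 106 nm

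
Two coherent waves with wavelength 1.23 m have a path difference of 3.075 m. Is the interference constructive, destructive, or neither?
destructive — path difference = 2.5λ, an odd multiple of λ/2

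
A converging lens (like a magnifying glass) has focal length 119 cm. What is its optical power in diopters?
P = 1/f = 0.8403 D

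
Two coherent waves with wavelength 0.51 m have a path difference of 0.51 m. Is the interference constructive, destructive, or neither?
constructive — path difference = 1λ, a whole number of wavelengths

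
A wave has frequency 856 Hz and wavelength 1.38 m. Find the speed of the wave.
v = fλ = 1181 m/s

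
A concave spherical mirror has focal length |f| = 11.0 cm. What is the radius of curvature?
R = 2|f| = 22 cm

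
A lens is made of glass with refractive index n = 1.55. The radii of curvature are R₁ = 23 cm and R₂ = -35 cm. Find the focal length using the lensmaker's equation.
1/f = (n − 1)(1/R₁ − 1/R₂) → f = 25.24 cm (converging lens)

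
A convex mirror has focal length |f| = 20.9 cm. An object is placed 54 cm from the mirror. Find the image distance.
f = −20.9 cm (convex); 1/di = 1/f − 1/do → di = -15.07 cm (virtual image, behind mirror)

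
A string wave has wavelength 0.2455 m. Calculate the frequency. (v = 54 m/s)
f = v/λ = 220 Hz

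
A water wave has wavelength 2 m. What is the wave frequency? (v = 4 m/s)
f = v/λ = 2 Hz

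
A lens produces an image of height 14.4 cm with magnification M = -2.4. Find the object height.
ho = |hi|/|M| = 6 cm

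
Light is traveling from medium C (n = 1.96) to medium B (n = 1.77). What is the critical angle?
θc = arcsin(n₂/n₁) = 64.56°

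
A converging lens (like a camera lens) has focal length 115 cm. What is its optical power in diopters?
P = 1/f = 0.8696 D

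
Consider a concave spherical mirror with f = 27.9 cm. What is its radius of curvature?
R = 2|f| = 55.8 cm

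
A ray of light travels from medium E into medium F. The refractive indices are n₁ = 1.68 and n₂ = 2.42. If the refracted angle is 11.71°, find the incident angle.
sin θ₁ = (n₂/n₁)·sin θ₂ → θ₁ = 17°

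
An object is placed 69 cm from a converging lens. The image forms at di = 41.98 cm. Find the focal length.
1/f = 1/do + 1/di → f = 26.1 cm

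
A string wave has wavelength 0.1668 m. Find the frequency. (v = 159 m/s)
f = v/λ = 953.2 Hz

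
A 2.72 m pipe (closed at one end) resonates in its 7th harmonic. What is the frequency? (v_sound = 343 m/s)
fₙ = nv/(4L) = 220.7 Hz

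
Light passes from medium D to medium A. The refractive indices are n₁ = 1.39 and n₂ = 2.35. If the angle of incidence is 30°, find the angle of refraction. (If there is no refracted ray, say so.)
sin θ₂ = (n₁/n₂)·sin θ₁ = 0.2957 → θ₂ = 17.2°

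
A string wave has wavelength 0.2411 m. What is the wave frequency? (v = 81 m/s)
f = v/λ = 336 Hz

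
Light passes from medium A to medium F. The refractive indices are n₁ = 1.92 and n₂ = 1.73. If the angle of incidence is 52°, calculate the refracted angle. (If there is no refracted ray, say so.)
sin θ₂ = (n₁/n₂)·sin θ₁ = 0.8746 → θ₂ = 60.99°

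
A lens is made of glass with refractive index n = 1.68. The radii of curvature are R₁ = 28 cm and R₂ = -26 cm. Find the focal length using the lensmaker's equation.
1/f = (n − 1)(1/R₁ − 1/R₂) → f = 19.83 cm (converging lens)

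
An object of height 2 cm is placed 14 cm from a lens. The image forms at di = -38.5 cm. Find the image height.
hi = (-di/do) × ho = 5.5 cm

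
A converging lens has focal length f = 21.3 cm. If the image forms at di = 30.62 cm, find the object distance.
1/do = 1/f − 1/di → do = 69.98 cm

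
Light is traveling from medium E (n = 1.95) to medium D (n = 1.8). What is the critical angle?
θc = arcsin(n₂/n₁) = 67.38°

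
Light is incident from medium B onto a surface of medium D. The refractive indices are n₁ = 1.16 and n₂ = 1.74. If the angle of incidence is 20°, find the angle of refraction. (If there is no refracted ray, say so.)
sin θ₂ = (n₁/n₂)·sin θ₁ = 0.228 → θ₂ = 13.18°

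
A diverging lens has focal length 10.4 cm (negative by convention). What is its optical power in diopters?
P = 1/f = -9.615 D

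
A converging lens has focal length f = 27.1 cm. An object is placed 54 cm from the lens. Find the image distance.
1/di = 1/f − 1/do → di = 54.4 cm (real image)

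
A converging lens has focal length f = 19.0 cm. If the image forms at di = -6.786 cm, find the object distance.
1/do = 1/f − 1/di → do = 5 cm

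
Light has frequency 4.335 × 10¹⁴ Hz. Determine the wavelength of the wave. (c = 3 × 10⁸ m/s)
λ = c/f = 692 nm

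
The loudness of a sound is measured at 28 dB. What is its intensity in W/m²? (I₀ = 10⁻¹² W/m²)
I = I₀·10^(β/10) = 6.31 × 10⁻¹⁰ W/m²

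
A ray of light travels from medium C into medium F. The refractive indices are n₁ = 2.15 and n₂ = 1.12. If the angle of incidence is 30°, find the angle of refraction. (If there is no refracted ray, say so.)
sin θ₂ = (n₁/n₂)·sin θ₁ = 0.9598 → θ₂ = 73.7°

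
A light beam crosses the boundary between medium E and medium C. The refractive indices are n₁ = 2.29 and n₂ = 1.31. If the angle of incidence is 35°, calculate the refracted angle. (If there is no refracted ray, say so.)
sin θ₂ = (n₁/n₂)·sin θ₁ = 1.003 > 1, so there is no refracted ray — the light undergoes total internal reflection.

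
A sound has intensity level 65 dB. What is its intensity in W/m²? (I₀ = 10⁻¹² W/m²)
I = I₀·10^(β/10) = 3.16 × 10⁻⁶ W/m²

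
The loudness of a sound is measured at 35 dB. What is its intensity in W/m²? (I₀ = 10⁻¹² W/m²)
I = I₀·10^(β/10) = 3.16 × 10⁻⁹ W/m²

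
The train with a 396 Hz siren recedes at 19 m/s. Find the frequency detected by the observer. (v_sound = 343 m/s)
f_obs = f·v/(v + v_s) = 375.2 Hz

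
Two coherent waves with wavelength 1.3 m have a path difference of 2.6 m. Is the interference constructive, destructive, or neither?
constructive — path difference = 2λ, a whole number of wavelengths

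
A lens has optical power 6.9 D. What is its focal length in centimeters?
f = 1/P = 14.49 cm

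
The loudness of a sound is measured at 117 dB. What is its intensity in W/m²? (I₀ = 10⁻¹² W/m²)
I = I₀·10^(β/10) = 5.01 × 10⁻¹ W/m²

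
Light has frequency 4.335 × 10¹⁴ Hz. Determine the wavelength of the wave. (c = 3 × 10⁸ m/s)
λ = c/f = 692 nm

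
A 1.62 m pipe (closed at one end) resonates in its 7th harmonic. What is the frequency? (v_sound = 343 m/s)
fₙ = nv/(4L) = 370.5 Hz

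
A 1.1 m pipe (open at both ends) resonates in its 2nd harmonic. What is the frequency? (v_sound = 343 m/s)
fₙ = nv/(2L) = 311.8 Hz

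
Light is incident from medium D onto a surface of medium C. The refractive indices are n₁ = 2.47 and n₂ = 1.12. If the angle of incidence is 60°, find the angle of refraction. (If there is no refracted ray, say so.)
sin θ₂ = (n₁/n₂)·sin θ₁ = 1.91 > 1, so there is no refracted ray — the light undergoes total internal reflection.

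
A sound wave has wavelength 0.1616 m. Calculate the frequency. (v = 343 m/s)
f = v/λ = 2123 Hz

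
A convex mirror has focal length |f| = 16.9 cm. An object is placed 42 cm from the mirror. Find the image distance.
f = −16.9 cm (convex); 1/di = 1/f − 1/do → di = -12.05 cm (virtual image, behind mirror)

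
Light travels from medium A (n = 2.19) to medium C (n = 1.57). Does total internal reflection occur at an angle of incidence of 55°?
θc = arcsin(n₂/n₁) = 45.8°; 55° > θc, so yes — total internal reflection.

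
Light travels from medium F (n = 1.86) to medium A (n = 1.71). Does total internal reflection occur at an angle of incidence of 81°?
θc = arcsin(n₂/n₁) = 66.83°; 81° > θc, so yes — total internal reflection.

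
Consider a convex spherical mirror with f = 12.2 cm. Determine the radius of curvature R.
R = 2|f| = 24.4 cm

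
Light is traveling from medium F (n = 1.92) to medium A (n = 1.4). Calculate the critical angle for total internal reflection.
θc = arcsin(n₂/n₁) = 46.82°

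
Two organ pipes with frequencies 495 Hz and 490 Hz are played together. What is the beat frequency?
5 Hz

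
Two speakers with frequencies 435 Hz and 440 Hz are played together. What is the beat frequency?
5 Hz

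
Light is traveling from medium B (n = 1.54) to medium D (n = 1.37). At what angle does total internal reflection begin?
θc = arcsin(n₂/n₁) = 62.82°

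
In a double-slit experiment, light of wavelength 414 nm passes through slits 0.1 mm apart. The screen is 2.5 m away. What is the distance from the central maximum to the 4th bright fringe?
y = mλL/d = 41.4 mm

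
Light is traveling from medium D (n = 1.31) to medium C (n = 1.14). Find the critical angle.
θc = arcsin(n₂/n₁) = 60.49°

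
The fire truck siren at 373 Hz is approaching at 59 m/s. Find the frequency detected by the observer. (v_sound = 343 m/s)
f_obs = f·v/(v − v_s) = 450.5 Hz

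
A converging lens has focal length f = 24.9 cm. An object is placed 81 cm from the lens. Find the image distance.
1/di = 1/f − 1/do → di = 35.95 cm (real image)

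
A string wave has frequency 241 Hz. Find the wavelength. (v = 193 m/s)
λ = v/f = 0.8008 m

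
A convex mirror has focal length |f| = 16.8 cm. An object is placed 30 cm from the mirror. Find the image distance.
f = −16.8 cm (convex); 1/di = 1/f − 1/do → di = -10.77 cm (virtual image, behind mirror)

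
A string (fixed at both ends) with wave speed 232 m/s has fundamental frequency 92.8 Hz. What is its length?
L = v/(2f₁) = 1.25 m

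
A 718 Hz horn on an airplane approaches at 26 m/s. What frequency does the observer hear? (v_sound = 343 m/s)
f_obs = f·v/(v − v_s) = 776.9 Hz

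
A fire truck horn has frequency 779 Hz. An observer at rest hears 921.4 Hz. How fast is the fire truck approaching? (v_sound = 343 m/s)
v_s = v·(1 − f/f_obs) = 53.01 m/s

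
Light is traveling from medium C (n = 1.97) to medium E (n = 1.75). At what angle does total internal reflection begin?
θc = arcsin(n₂/n₁) = 62.66°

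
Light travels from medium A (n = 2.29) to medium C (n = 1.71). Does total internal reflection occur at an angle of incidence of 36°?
θc = arcsin(n₂/n₁) = 48.31°; 36° < θc, so no — the ray refracts.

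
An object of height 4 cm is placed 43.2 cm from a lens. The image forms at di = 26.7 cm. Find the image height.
hi = (-di/do) × ho = -2.472 cm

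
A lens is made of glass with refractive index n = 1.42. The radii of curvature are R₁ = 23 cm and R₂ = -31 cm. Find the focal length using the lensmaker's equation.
1/f = (n − 1)(1/R₁ − 1/R₂) → f = 31.44 cm (converging lens)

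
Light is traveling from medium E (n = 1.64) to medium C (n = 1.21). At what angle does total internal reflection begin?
θc = arcsin(n₂/n₁) = 47.54°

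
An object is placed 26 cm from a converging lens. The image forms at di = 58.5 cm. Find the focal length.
1/f = 1/do + 1/di → f = 18 cm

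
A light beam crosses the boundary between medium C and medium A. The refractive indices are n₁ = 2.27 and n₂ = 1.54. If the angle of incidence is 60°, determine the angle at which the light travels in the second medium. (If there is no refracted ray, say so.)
sin θ₂ = (n₁/n₂)·sin θ₁ = 1.277 > 1, so there is no refracted ray — the light undergoes total internal reflection.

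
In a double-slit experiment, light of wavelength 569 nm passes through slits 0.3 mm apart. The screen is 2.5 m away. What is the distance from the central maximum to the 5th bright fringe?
y = mλL/d = 23.71 mm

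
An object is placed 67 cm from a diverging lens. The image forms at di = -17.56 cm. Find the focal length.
1/f = 1/do + 1/di → f = -23.8 cm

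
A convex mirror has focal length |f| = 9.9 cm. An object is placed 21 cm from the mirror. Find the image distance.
f = −9.9 cm (convex); 1/di = 1/f − 1/do → di = -6.728 cm (virtual image, behind mirror)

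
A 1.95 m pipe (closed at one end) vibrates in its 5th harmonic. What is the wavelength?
λₙ = 4L/n = 1.56 m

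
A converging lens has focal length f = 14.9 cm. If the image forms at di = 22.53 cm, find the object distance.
1/do = 1/f − 1/di → do = 44 cm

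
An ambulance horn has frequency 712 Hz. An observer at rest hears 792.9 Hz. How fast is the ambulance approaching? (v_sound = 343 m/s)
v_s = v·(1 − f/f_obs) = 35 m/s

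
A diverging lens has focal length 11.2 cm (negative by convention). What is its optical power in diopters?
P = 1/f = -8.929 D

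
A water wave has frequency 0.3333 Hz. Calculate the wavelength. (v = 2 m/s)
λ = v/f = 6.001 m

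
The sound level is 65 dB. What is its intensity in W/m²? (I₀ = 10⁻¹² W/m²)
I = I₀·10^(β/10) = 3.16 × 10⁻⁶ W/m²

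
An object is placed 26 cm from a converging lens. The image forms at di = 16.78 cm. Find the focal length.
1/f = 1/do + 1/di → f = 10.2 cm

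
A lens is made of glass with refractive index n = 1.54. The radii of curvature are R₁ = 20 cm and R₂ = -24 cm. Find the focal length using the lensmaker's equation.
1/f = (n − 1)(1/R₁ − 1/R₂) → f = 20.2 cm (converging lens)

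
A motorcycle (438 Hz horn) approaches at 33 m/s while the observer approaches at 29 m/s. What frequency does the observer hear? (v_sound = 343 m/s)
f_obs = f·(v + v_o)/(v − v_s) = 525.6 Hz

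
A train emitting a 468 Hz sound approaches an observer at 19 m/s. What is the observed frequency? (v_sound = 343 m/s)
f_obs = f·v/(v − v_s) = 495.4 Hz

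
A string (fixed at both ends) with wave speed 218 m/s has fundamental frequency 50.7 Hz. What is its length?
L = v/(2f₁) = 2.15 m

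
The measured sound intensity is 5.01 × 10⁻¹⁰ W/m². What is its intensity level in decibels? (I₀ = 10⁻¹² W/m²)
β = 10·log₁₀(I/I₀) = 27 dB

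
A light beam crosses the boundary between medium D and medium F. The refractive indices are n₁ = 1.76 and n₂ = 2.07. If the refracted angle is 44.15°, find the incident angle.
sin θ₁ = (n₂/n₁)·sin θ₂ → θ₁ = 55.01°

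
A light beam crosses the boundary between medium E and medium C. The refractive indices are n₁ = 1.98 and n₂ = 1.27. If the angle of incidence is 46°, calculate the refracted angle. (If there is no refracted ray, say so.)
sin θ₂ = (n₁/n₂)·sin θ₁ = 1.121 > 1, so there is no refracted ray — the light undergoes total internal reflection.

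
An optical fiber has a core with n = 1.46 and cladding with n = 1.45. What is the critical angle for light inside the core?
θc = arcsin(n_cladding/n_core) = 83.29°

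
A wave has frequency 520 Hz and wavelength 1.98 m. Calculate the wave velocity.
v = fλ = 1030 m/s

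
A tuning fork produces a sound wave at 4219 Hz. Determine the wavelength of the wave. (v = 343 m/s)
λ = v/f = 0.0813 m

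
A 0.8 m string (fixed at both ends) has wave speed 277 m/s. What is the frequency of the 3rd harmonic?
fₙ = nv/(2L) = 519.4 Hz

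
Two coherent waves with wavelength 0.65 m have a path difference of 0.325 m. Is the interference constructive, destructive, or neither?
destructive — path difference = 0.5λ, an odd multiple of λ/2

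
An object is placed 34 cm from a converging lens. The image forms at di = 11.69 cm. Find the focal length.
1/f = 1/do + 1/di → f = 8.699 cm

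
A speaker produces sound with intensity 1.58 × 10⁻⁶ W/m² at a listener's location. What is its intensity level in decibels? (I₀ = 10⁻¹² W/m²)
β = 10·log₁₀(I/I₀) = 61.99 dB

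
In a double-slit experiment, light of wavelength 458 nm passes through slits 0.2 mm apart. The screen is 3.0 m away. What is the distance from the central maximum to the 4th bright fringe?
y = mλL/d = 27.48 mm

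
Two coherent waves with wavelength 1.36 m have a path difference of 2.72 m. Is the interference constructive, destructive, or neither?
constructive — path difference = 2λ, a whole number of wavelengths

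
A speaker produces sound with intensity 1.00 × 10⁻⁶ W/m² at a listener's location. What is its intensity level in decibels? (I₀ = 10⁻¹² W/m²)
β = 10·log₁₀(I/I₀) = 60 dB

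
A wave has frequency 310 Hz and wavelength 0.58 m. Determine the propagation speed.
v = fλ = 179.8 m/s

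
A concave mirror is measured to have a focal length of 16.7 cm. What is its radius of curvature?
R = 2|f| = 33.4 cm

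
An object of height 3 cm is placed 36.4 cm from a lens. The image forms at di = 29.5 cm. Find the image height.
hi = (-di/do) × ho = -2.431 cm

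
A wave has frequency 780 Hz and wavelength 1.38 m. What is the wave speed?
v = fλ = 1076 m/s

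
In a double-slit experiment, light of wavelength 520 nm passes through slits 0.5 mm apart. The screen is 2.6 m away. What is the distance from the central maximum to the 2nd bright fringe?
y = mλL/d = 5.408 mm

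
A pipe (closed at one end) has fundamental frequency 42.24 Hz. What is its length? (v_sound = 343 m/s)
L = v/(4f₁) = 2.03 m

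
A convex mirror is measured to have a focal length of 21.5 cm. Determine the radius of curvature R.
R = 2|f| = 43 cm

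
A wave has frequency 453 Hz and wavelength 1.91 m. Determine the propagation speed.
v = fλ = 865.2 m/s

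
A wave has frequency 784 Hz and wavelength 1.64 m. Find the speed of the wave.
v = fλ = 1286 m/s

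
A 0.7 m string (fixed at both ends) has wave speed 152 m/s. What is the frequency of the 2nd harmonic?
fₙ = nv/(2L) = 217.1 Hz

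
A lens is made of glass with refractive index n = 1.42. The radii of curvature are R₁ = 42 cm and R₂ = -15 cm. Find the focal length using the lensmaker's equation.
1/f = (n − 1)(1/R₁ − 1/R₂) → f = 26.32 cm (converging lens)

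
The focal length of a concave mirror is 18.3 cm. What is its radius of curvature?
R = 2|f| = 36.6 cm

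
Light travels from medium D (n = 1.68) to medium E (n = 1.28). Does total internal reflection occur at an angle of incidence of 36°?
θc = arcsin(n₂/n₁) = 49.63°; 36° < θc, so no — the ray refracts.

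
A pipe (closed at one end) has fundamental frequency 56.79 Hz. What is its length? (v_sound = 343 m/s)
L = v/(4f₁) = 1.51 m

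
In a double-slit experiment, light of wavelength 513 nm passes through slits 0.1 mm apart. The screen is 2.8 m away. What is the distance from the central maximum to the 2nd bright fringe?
y = mλL/d = 28.73 mm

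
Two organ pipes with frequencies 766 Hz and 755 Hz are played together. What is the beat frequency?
11 Hz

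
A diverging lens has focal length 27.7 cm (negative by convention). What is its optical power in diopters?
P = 1/f = -3.61 D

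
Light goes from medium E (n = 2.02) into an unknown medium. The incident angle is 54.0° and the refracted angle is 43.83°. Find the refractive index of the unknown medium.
n₂ = n₁·sin θ₁ / sin θ₂ = 2.36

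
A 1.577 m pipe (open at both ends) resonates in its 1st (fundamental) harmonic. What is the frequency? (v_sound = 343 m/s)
fₙ = nv/(2L) = 108.8 Hz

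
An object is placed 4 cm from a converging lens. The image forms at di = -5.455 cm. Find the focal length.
1/f = 1/do + 1/di → f = 15 cm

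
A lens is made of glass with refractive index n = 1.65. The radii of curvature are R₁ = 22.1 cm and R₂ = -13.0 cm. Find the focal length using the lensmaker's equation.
1/f = (n − 1)(1/R₁ − 1/R₂) → f = 12.59 cm (converging lens)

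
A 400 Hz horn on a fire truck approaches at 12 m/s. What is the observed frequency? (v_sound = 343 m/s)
f_obs = f·v/(v − v_s) = 414.5 Hz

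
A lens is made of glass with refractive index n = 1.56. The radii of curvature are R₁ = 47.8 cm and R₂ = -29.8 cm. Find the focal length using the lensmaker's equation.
1/f = (n − 1)(1/R₁ − 1/R₂) → f = 32.78 cm (converging lens)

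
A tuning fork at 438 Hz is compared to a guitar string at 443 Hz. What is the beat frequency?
5 Hz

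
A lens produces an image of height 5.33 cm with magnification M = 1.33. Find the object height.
ho = |hi|/|M| = 4.008 cm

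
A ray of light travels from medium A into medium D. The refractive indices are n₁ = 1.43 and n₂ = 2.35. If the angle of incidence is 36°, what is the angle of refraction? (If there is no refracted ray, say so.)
sin θ₂ = (n₁/n₂)·sin θ₁ = 0.3577 → θ₂ = 20.96°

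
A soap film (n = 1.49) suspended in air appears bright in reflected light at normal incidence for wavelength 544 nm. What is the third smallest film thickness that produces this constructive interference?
2nt = (m − ½)λ with m = 3 → t = (m − ½)λ/(2n) = 456.4 nm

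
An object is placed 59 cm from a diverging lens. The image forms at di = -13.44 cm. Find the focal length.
1/f = 1/do + 1/di → f = -17.4 cm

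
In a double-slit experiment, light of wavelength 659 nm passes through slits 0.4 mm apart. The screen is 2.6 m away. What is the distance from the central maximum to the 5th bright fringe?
y = mλL/d = 21.42 mm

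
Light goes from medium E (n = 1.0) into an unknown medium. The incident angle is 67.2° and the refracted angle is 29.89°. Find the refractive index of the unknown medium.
n₂ = n₁·sin θ₁ / sin θ₂ = 1.85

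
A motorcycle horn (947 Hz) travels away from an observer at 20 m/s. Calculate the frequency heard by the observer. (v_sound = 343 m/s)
f_obs = f·v/(v + v_s) = 894.8 Hz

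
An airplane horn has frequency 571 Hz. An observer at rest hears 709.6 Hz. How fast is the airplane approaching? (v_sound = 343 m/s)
v_s = v·(1 − f/f_obs) = 67 m/s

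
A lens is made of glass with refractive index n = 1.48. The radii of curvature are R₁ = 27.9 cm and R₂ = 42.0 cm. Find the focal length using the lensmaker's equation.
1/f = (n − 1)(1/R₁ − 1/R₂) → f = 173.1 cm (converging lens)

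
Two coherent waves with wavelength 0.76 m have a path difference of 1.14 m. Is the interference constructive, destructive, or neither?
destructive — path difference = 1.5λ, an odd multiple of λ/2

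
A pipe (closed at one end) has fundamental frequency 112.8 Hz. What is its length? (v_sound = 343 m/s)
L = v/(4f₁) = 0.7602 m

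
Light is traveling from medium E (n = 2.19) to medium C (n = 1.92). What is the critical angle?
θc = arcsin(n₂/n₁) = 61.25°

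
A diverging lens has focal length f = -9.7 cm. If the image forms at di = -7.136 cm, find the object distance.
1/do = 1/f − 1/di → do = 27 cm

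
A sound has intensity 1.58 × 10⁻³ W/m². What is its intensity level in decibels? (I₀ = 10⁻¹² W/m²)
β = 10·log₁₀(I/I₀) = 91.99 dB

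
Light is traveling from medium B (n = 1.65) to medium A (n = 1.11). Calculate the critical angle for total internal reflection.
θc = arcsin(n₂/n₁) = 42.28°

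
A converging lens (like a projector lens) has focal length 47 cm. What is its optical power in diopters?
P = 1/f = 2.128 D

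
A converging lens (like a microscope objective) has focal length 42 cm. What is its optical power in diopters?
P = 1/f = 2.381 D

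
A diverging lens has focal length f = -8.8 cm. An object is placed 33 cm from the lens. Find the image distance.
1/di = 1/f − 1/do → di = -6.947 cm (virtual image)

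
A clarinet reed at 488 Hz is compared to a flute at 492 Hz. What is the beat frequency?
4 Hz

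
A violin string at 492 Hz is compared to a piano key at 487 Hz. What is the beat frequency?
5 Hz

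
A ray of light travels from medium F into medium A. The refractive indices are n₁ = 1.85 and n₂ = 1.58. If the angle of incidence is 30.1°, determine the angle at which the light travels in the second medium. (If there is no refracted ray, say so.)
sin θ₂ = (n₁/n₂)·sin θ₁ = 0.5872 → θ₂ = 35.96°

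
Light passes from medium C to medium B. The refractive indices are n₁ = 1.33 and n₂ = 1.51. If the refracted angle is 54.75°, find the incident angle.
sin θ₁ = (n₂/n₁)·sin θ₂ → θ₁ = 68°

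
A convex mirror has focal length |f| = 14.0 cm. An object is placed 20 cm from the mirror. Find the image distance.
f = −14.0 cm (convex); 1/di = 1/f − 1/do → di = -8.235 cm (virtual image, behind mirror)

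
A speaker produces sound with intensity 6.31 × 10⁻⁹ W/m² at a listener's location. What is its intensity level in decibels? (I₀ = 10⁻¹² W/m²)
β = 10·log₁₀(I/I₀) = 38 dB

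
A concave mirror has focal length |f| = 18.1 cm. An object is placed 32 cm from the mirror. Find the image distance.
f = +18.1 cm (concave); 1/di = 1/f − 1/do → di = 41.67 cm (real image, in front of mirror)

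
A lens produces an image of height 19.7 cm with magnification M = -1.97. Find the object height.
ho = |hi|/|M| = 10 cm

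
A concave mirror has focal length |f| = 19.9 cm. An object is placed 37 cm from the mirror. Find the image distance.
f = +19.9 cm (concave); 1/di = 1/f − 1/do → di = 43.06 cm (real image, in front of mirror)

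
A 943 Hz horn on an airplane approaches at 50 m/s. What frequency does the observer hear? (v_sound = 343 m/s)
f_obs = f·v/(v − v_s) = 1104 Hz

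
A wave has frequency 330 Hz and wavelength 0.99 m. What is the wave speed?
v = fλ = 326.7 m/s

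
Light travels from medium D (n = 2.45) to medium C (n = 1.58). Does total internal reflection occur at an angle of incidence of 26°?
θc = arcsin(n₂/n₁) = 40.16°; 26° < θc, so no — the ray refracts.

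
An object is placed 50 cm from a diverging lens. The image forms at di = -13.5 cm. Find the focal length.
1/f = 1/do + 1/di → f = -18.49 cm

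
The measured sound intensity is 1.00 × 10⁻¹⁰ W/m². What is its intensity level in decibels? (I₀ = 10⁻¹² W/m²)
β = 10·log₁₀(I/I₀) = 20 dB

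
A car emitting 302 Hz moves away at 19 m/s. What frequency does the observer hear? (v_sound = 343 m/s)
f_obs = f·v/(v + v_s) = 286.1 Hz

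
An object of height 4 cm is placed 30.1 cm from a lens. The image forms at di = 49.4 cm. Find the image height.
hi = (-di/do) × ho = -6.565 cm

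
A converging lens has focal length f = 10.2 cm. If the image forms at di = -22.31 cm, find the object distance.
1/do = 1/f − 1/di → do = 7 cm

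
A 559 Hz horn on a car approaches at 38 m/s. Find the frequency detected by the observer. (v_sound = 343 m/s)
f_obs = f·v/(v − v_s) = 628.6 Hz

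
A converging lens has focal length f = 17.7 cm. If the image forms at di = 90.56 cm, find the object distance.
1/do = 1/f − 1/di → do = 22 cm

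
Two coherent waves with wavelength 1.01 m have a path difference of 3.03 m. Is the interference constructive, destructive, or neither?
constructive — path difference = 3λ, a whole number of wavelengths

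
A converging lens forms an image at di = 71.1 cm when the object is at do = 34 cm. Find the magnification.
M = −di/do = -2.091 (inverted image)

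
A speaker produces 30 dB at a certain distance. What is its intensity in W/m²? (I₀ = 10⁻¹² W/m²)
I = I₀·10^(β/10) = 1.00 × 10⁻⁹ W/m²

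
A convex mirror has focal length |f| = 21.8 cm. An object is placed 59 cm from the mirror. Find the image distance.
f = −21.8 cm (convex); 1/di = 1/f − 1/do → di = -15.92 cm (virtual image, behind mirror)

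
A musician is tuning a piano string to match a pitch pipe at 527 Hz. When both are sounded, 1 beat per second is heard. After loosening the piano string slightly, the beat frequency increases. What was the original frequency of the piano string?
526 Hz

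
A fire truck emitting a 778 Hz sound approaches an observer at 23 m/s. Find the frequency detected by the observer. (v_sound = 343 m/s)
f_obs = f·v/(v − v_s) = 833.9 Hz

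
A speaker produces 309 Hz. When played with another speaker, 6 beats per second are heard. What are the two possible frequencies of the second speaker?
f₂ = 309 ± 6 Hz → 315 Hz or 303 Hz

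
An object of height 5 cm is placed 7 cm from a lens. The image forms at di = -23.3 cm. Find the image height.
hi = (-di/do) × ho = 16.64 cm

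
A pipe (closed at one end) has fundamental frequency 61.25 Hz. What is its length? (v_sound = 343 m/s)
L = v/(4f₁) = 1.4 m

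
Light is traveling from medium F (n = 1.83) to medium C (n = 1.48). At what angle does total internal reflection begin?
θc = arcsin(n₂/n₁) = 53.97°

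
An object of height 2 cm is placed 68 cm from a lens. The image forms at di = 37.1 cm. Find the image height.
hi = (-di/do) × ho = -1.091 cm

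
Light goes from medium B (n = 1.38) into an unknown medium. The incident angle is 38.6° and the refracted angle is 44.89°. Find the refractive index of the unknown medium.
n₂ = n₁·sin θ₁ / sin θ₂ = 1.22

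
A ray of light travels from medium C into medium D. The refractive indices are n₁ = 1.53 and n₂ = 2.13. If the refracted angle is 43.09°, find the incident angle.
sin θ₁ = (n₂/n₁)·sin θ₂ → θ₁ = 72°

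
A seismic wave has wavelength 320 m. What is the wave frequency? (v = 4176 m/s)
f = v/λ = 13.05 Hz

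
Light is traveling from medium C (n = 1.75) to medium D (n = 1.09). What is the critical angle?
θc = arcsin(n₂/n₁) = 38.53°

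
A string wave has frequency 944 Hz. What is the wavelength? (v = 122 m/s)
λ = v/f = 0.1292 m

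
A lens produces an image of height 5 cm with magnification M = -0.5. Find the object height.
ho = |hi|/|M| = 10 cm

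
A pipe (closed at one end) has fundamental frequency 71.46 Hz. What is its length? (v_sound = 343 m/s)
L = v/(4f₁) = 1.2 m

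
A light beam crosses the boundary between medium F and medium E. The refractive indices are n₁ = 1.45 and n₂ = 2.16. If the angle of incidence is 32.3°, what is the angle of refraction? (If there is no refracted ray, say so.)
sin θ₂ = (n₁/n₂)·sin θ₁ = 0.3587 → θ₂ = 21.02°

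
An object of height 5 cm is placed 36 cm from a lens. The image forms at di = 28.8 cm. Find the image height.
hi = (-di/do) × ho = -4 cm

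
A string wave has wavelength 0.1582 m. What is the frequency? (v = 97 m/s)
f = v/λ = 613.1 Hz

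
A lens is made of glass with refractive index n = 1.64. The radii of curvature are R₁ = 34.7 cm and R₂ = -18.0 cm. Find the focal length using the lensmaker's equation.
1/f = (n − 1)(1/R₁ − 1/R₂) → f = 18.52 cm (converging lens)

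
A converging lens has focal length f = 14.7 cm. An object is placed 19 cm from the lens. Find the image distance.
1/di = 1/f − 1/do → di = 64.95 cm (real image)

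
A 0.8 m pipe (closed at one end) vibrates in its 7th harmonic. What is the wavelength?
λₙ = 4L/n = 0.4571 m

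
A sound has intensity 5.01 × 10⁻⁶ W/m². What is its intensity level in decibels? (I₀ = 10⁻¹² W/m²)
β = 10·log₁₀(I/I₀) = 67 dB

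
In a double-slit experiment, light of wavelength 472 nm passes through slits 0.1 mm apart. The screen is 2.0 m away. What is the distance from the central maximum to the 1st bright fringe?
y = mλL/d = 9.44 mm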